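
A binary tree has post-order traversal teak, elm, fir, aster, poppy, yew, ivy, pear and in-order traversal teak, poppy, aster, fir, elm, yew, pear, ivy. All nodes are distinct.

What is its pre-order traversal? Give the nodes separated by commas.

pear, yew, poppy, teak, aster, fir, elm, ivy

The last element of post-order is the root; it splits in-order into left and right subtrees.
Root pear: left subtree has 6 nodes {teak, poppy, aster, fir, elm, yew}, right has 1 {ivy}.
  Root yew: left subtree has 5 nodes {teak, poppy, aster, fir, elm}, right has 0 { }.
    Root poppy: left subtree has 1 node {teak}, right has 3 {aster, fir, elm}.
      Root aster: left subtree has 0 nodes { }, right has 2 {fir, elm}.
        Root fir: left subtree has 0 nodes { }, right has 1 {elm}.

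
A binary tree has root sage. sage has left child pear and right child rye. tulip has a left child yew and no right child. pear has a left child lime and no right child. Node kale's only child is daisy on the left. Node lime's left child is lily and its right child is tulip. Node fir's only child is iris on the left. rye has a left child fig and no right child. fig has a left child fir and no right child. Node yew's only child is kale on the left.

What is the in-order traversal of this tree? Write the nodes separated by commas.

In-order visits the left subtree, then the node, then the right subtree.
At sage: go left to pear.
  At pear: go left to lime.
    At lime: go left to lily.
      lily is a leaf — visit lily.
    Visit lime.
    At lime: go right to tulip.
      At tulip: go left to yew.
        At yew: go left to kale.
          At kale: go left to daisy.
            daisy is a leaf — visit daisy.
          Visit kale.
          At kale: no right child.
        Visit yew.
        At yew: no right child.
      Visit tulip.
      At tulip: no right child.
  Visit pear.
  At pear: no right child.
Visit sage.
At sage: go right to rye.
  At rye: go left to fig.
    At fig: go left to fir.
      At fir: go left to iris.
        iris is a leaf — visit iris.
      Visit fir.
      At fir: no right child.
    Visit fig.
    At fig: no right child.
  Visit rye.
  At rye: no right child.

lily, lime, daisy, kale, yew, tulip, pear, sage, iris, fir, fig, rye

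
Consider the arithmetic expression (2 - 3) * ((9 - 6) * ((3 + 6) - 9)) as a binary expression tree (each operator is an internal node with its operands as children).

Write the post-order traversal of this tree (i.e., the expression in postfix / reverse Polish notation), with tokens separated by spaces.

Post-order on an expression tree gives postfix notation: for each operator, emit left operand, right operand, then the operator.

2 3 - 9 6 - 3 6 + 9 - * *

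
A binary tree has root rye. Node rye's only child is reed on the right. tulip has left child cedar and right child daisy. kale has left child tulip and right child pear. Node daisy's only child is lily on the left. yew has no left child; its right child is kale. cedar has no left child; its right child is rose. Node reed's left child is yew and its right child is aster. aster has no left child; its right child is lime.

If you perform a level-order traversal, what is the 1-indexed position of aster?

Level-order visits nodes level by level from the root, left to right within each level.
Level 0: rye
Level 1: reed
Level 2: yew, aster
Level 3: kale, lime
Level 4: tulip, pear
Level 5: cedar, daisy
Level 6: rose, lily
Full level-order sequence: rye, reed, yew, aster, kale, lime, tulip, pear, cedar, daisy, rose, lily.

4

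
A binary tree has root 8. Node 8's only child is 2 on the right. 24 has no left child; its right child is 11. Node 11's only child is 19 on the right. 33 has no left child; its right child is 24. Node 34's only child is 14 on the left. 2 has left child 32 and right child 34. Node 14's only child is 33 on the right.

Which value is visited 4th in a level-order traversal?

Level-order visits nodes level by level from the root, left to right within each level.
Level 0: 8
Level 1: 2
Level 2: 32, 34
Level 3: 14
Level 4: 33
Level 5: 24
Level 6: 11
Level 7: 19
Full level-order sequence: 8, 2, 32, 34, 14, 33, 24, 11, 19.

34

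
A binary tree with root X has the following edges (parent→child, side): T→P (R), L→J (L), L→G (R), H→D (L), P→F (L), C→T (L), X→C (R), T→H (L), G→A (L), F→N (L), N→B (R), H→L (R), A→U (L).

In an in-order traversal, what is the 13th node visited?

P

In-order visits the left subtree, then the node, then the right subtree.
At X: no left child.
Visit X.
At X: go right to C.
  At C: go left to T.
    At T: go left to H.
      At H: go left to D.
        D is a leaf — visit D.
      Visit H.
      At H: go right to L.
        At L: go left to J.
          J is a leaf — visit J.
        Visit L.
        At L: go right to G.
          At G: go left to A.
            At A: go left to U.
              U is a leaf — visit U.
            Visit A.
            At A: no right child.
          Visit G.
          At G: no right child.
    Visit T.
    At T: go right to P.
      At P: go left to F.
        At F: go left to N.
          At N: no left child.
          Visit N.
          At N: go right to B.
            B is a leaf — visit B.
        Visit F.
        At F: no right child.
      Visit P.
      At P: no right child.
  Visit C.
  At C: no right child.
Full in-order sequence: X, D, H, J, L, U, A, G, T, N, B, F, P, C.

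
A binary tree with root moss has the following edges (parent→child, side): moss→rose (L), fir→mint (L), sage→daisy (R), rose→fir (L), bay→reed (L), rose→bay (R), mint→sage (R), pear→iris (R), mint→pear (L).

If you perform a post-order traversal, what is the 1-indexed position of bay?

Post-order visits the left subtree, then the right subtree, then the node.
At moss: go left to rose.
  At rose: go left to fir.
    At fir: go left to mint.
      At mint: go left to pear.
        At pear: no left child.
        At pear: go right to iris.
          iris is a leaf — visit iris.
        Visit pear.
      At mint: go right to sage.
        At sage: no left child.
        At sage: go right to daisy.
          daisy is a leaf — visit daisy.
        Visit sage.
      Visit mint.
    At fir: no right child.
    Visit fir.
  At rose: go right to bay.
    At bay: go left to reed.
      reed is a leaf — visit reed.
    At bay: no right child.
    Visit bay.
  Visit rose.
At moss: no right child.
Visit moss.
Full post-order sequence: iris, pear, daisy, sage, mint, fir, reed, bay, rose, moss.

8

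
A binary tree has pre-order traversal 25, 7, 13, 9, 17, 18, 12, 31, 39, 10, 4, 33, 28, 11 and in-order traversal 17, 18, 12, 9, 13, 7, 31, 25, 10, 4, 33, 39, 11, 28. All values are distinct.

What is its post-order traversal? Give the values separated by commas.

The first element of pre-order is the root; it splits in-order into left and right subtrees.
Root 25: left subtree has 7 nodes {17, 18, 12, 9, 13, 7, 31}, right has 6 {10, 4, 33, 39, 11, 28}.
  Root 7: left subtree has 5 nodes {17, 18, 12, 9, 13}, right has 1 {31}.
    Root 13: left subtree has 4 nodes {17, 18, 12, 9}, right has 0 { }.
      Root 9: left subtree has 3 nodes {17, 18, 12}, right has 0 { }.
        Root 17: left subtree has 0 nodes { }, right has 2 {18, 12}.
          Root 18: left subtree has 0 nodes { }, right has 1 {12}.
  Root 39: left subtree has 3 nodes {10, 4, 33}, right has 2 {11, 28}.
    Root 10: left subtree has 0 nodes { }, right has 2 {4, 33}.
      Root 4: left subtree has 0 nodes { }, right has 1 {33}.
    Root 28: left subtree has 1 node {11}, right has 0 { }.

12, 18, 17, 9, 13, 31, 7, 33, 4, 10, 11, 28, 39, 25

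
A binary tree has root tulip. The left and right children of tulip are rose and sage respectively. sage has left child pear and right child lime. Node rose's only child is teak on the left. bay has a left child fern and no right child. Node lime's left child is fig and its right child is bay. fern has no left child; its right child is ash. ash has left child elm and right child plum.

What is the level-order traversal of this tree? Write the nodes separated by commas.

tulip, rose, sage, teak, pear, lime, fig, bay, fern, ash, elm, plum

Level-order visits nodes level by level from the root, left to right within each level.
Level 0: tulip
Level 1: rose, sage
Level 2: teak, pear, lime
Level 3: fig, bay
Level 4: fern
Level 5: ash
Level 6: elm, plum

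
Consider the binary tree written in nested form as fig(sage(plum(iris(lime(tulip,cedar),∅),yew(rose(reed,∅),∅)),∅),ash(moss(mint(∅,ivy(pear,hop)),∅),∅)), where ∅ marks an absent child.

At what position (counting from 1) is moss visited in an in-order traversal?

15

In-order visits the left subtree, then the node, then the right subtree.
At fig: go left to sage.
  At sage: go left to plum.
    At plum: go left to iris.
      At iris: go left to lime.
        At lime: go left to tulip.
          tulip is a leaf — visit tulip.
        Visit lime.
        At lime: go right to cedar.
          cedar is a leaf — visit cedar.
      Visit iris.
      At iris: no right child.
    Visit plum.
    At plum: go right to yew.
      At yew: go left to rose.
        At rose: go left to reed.
          reed is a leaf — visit reed.
        Visit rose.
        At rose: no right child.
      Visit yew.
      At yew: no right child.
  Visit sage.
  At sage: no right child.
Visit fig.
At fig: go right to ash.
  At ash: go left to moss.
    At moss: go left to mint.
      At mint: no left child.
      Visit mint.
      At mint: go right to ivy.
        At ivy: go left to pear.
          pear is a leaf — visit pear.
        Visit ivy.
        At ivy: go right to hop.
          hop is a leaf — visit hop.
    Visit moss.
    At moss: no right child.
  Visit ash.
  At ash: no right child.
Full in-order sequence: tulip, lime, cedar, iris, plum, reed, rose, yew, sage, fig, mint, pear, ivy, hop, moss, ash.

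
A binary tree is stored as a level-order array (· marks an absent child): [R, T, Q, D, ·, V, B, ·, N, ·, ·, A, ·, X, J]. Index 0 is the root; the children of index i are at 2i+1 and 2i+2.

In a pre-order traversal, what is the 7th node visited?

Pre-order visits the node, then its left subtree, then its right subtree.
Visit R.
At R: go left to T.
  Visit T.
  At T: go left to D.
    Visit D.
    At D: no left child.
    At D: go right to N.
      N is a leaf — visit N.
  At T: no right child.
At R: go right to Q.
  Visit Q.
  At Q: go left to V.
    Visit V.
    At V: go left to A.
      A is a leaf — visit A.
    At V: no right child.
  At Q: go right to B.
    Visit B.
    At B: go left to X.
      X is a leaf — visit X.
    At B: go right to J.
      J is a leaf — visit J.
Full pre-order sequence: R, T, D, N, Q, V, A, B, X, J.

A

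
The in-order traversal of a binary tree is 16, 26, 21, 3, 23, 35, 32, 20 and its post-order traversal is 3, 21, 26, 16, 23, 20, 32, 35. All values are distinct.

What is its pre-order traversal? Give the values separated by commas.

35, 23, 16, 26, 21, 3, 32, 20

The last element of post-order is the root; it splits in-order into left and right subtrees.
Root 35: left subtree has 5 nodes {16, 26, 21, 3, 23}, right has 2 {32, 20}.
  Root 23: left subtree has 4 nodes {16, 26, 21, 3}, right has 0 { }.
    Root 16: left subtree has 0 nodes { }, right has 3 {26, 21, 3}.
      Root 26: left subtree has 0 nodes { }, right has 2 {21, 3}.
        Root 21: left subtree has 0 nodes { }, right has 1 {3}.
  Root 32: left subtree has 0 nodes { }, right has 1 {20}.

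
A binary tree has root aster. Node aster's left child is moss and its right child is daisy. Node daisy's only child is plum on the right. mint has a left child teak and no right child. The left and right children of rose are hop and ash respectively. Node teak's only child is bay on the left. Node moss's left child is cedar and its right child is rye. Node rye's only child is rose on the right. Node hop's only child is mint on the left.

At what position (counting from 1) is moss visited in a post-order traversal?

Post-order visits the left subtree, then the right subtree, then the node.
At aster: go left to moss.
  At moss: go left to cedar.
    cedar is a leaf — visit cedar.
  At moss: go right to rye.
    At rye: no left child.
    At rye: go right to rose.
      At rose: go left to hop.
        At hop: go left to mint.
          At mint: go left to teak.
            At teak: go left to bay.
              bay is a leaf — visit bay.
            At teak: no right child.
            Visit teak.
          At mint: no right child.
          Visit mint.
        At hop: no right child.
        Visit hop.
      At rose: go right to ash.
        ash is a leaf — visit ash.
      Visit rose.
    Visit rye.
  Visit moss.
At aster: go right to daisy.
  At daisy: no left child.
  At daisy: go right to plum.
    plum is a leaf — visit plum.
  Visit daisy.
Visit aster.
Full post-order sequence: cedar, bay, teak, mint, hop, ash, rose, rye, moss, plum, daisy, aster.

9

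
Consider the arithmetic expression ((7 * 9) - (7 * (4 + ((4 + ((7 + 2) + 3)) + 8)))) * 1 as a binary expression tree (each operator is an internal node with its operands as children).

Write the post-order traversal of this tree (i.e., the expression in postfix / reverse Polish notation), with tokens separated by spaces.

Post-order on an expression tree gives postfix notation: for each operator, emit left operand, right operand, then the operator.

7 9 * 7 4 4 7 2 + 3 + + 8 + + * - 1 *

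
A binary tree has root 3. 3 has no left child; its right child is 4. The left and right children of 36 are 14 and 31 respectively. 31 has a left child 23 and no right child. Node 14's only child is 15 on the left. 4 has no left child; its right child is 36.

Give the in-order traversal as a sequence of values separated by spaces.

3 4 15 14 36 23 31

In-order visits the left subtree, then the node, then the right subtree.
At 3: no left child.
Visit 3.
At 3: go right to 4.
  At 4: no left child.
  Visit 4.
  At 4: go right to 36.
    At 36: go left to 14.
      At 14: go left to 15.
        15 is a leaf — visit 15.
      Visit 14.
      At 14: no right child.
    Visit 36.
    At 36: go right to 31.
      At 31: go left to 23.
        23 is a leaf — visit 23.
      Visit 31.
      At 31: no right child.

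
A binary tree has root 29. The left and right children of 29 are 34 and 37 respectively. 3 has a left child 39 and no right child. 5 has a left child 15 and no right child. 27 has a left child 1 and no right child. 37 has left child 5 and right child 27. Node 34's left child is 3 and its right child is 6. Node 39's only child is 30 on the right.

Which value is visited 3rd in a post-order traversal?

3

Post-order visits the left subtree, then the right subtree, then the node.
At 29: go left to 34.
  At 34: go left to 3.
    At 3: go left to 39.
      At 39: no left child.
      At 39: go right to 30.
        30 is a leaf — visit 30.
      Visit 39.
    At 3: no right child.
    Visit 3.
  At 34: go right to 6.
    6 is a leaf — visit 6.
  Visit 34.
At 29: go right to 37.
  At 37: go left to 5.
    At 5: go left to 15.
      15 is a leaf — visit 15.
    At 5: no right child.
    Visit 5.
  At 37: go right to 27.
    At 27: go left to 1.
      1 is a leaf — visit 1.
    At 27: no right child.
    Visit 27.
  Visit 37.
Visit 29.
Full post-order sequence: 30, 39, 3, 6, 34, 15, 5, 1, 27, 37, 29.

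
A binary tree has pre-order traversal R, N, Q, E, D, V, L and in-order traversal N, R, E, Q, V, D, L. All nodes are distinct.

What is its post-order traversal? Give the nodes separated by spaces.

The first element of pre-order is the root; it splits in-order into left and right subtrees.
Root R: left subtree has 1 node {N}, right has 5 {E, Q, V, D, L}.
  Root Q: left subtree has 1 node {E}, right has 3 {V, D, L}.
    Root D: left subtree has 1 node {V}, right has 1 {L}.

N E V L D Q R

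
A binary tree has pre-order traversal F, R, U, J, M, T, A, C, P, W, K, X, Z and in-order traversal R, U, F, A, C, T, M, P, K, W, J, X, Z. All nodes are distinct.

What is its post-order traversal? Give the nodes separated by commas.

The first element of pre-order is the root; it splits in-order into left and right subtrees.
Root F: left subtree has 2 nodes {R, U}, right has 10 {A, C, T, M, P, K, W, J, X, Z}.
  Root R: left subtree has 0 nodes { }, right has 1 {U}.
  Root J: left subtree has 7 nodes {A, C, T, M, P, K, W}, right has 2 {X, Z}.
    Root M: left subtree has 3 nodes {A, C, T}, right has 3 {P, K, W}.
      Root T: left subtree has 2 nodes {A, C}, right has 0 { }.
        Root A: left subtree has 0 nodes { }, right has 1 {C}.
      Root P: left subtree has 0 nodes { }, right has 2 {K, W}.
        Root W: left subtree has 1 node {K}, right has 0 { }.
    Root X: left subtree has 0 nodes { }, right has 1 {Z}.

U, R, C, A, T, K, W, P, M, Z, X, J, F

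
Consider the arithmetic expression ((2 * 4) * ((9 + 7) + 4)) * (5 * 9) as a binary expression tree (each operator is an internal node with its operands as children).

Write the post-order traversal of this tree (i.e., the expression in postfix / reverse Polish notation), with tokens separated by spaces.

2 4 * 9 7 + 4 + * 5 9 * *

Post-order on an expression tree gives postfix notation: for each operator, emit left operand, right operand, then the operator.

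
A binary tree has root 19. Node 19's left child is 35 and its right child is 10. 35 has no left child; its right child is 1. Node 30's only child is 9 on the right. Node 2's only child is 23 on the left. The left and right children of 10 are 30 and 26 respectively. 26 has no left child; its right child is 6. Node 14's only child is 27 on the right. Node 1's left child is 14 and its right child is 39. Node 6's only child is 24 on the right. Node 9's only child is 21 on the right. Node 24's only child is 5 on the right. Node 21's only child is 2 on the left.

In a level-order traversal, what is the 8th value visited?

Level-order visits nodes level by level from the root, left to right within each level.
Level 0: 19
Level 1: 35, 10
Level 2: 1, 30, 26
Level 3: 14, 39, 9, 6
Level 4: 27, 21, 24
Level 5: 2, 5
Level 6: 23
Full level-order sequence: 19, 35, 10, 1, 30, 26, 14, 39, 9, 6, 27, 21, 24, 2, 5, 23.

39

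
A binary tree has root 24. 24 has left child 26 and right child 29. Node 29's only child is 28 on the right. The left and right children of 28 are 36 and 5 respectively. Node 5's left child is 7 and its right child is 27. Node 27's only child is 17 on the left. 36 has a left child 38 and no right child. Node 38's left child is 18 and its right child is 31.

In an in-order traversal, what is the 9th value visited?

In-order visits the left subtree, then the node, then the right subtree.
At 24: go left to 26.
  26 is a leaf — visit 26.
Visit 24.
At 24: go right to 29.
  At 29: no left child.
  Visit 29.
  At 29: go right to 28.
    At 28: go left to 36.
      At 36: go left to 38.
        At 38: go left to 18.
          18 is a leaf — visit 18.
        Visit 38.
        At 38: go right to 31.
          31 is a leaf — visit 31.
      Visit 36.
      At 36: no right child.
    Visit 28.
    At 28: go right to 5.
      At 5: go left to 7.
        7 is a leaf — visit 7.
      Visit 5.
      At 5: go right to 27.
        At 27: go left to 17.
          17 is a leaf — visit 17.
        Visit 27.
        At 27: no right child.
Full in-order sequence: 26, 24, 29, 18, 38, 31, 36, 28, 7, 5, 17, 27.

7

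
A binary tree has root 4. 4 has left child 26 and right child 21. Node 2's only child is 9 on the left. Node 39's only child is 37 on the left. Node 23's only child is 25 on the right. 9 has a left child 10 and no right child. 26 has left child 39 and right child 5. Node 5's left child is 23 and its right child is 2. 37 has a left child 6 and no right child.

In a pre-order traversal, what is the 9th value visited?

2

Pre-order visits the node, then its left subtree, then its right subtree.
Visit 4.
At 4: go left to 26.
  Visit 26.
  At 26: go left to 39.
    Visit 39.
    At 39: go left to 37.
      Visit 37.
      At 37: go left to 6.
        6 is a leaf — visit 6.
      At 37: no right child.
    At 39: no right child.
  At 26: go right to 5.
    Visit 5.
    At 5: go left to 23.
      Visit 23.
      At 23: no left child.
      At 23: go right to 25.
        25 is a leaf — visit 25.
    At 5: go right to 2.
      Visit 2.
      At 2: go left to 9.
        Visit 9.
        At 9: go left to 10.
          10 is a leaf — visit 10.
        At 9: no right child.
      At 2: no right child.
At 4: go right to 21.
  21 is a leaf — visit 21.
Full pre-order sequence: 4, 26, 39, 37, 6, 5, 23, 25, 2, 9, 10, 21.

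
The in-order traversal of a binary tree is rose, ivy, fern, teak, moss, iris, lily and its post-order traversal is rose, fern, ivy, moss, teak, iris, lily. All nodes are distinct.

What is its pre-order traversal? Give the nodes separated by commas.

lily, iris, teak, ivy, rose, fern, moss

The last element of post-order is the root; it splits in-order into left and right subtrees.
Root lily: left subtree has 6 nodes {rose, ivy, fern, teak, moss, iris}, right has 0 { }.
  Root iris: left subtree has 5 nodes {rose, ivy, fern, teak, moss}, right has 0 { }.
    Root teak: left subtree has 3 nodes {rose, ivy, fern}, right has 1 {moss}.
      Root ivy: left subtree has 1 node {rose}, right has 1 {fern}.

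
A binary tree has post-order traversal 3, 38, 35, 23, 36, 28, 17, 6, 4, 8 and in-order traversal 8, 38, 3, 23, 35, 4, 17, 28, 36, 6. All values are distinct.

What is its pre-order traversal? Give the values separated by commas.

The last element of post-order is the root; it splits in-order into left and right subtrees.
Root 8: left subtree has 0 nodes { }, right has 9 {38, 3, 23, 35, 4, 17, 28, 36, 6}.
  Root 4: left subtree has 4 nodes {38, 3, 23, 35}, right has 4 {17, 28, 36, 6}.
    Root 23: left subtree has 2 nodes {38, 3}, right has 1 {35}.
      Root 38: left subtree has 0 nodes { }, right has 1 {3}.
    Root 6: left subtree has 3 nodes {17, 28, 36}, right has 0 { }.
      Root 17: left subtree has 0 nodes { }, right has 2 {28, 36}.
        Root 28: left subtree has 0 nodes { }, right has 1 {36}.

8, 4, 23, 38, 3, 35, 6, 17, 28, 36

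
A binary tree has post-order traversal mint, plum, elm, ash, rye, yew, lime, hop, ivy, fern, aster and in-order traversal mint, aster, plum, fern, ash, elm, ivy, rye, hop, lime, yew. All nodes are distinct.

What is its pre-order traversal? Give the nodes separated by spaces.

The last element of post-order is the root; it splits in-order into left and right subtrees.
Root aster: left subtree has 1 node {mint}, right has 9 {plum, fern, ash, elm, ivy, rye, hop, lime, yew}.
  Root fern: left subtree has 1 node {plum}, right has 7 {ash, elm, ivy, rye, hop, lime, yew}.
    Root ivy: left subtree has 2 nodes {ash, elm}, right has 4 {rye, hop, lime, yew}.
      Root ash: left subtree has 0 nodes { }, right has 1 {elm}.
      Root hop: left subtree has 1 node {rye}, right has 2 {lime, yew}.
        Root lime: left subtree has 0 nodes { }, right has 1 {yew}.

aster mint fern plum ivy ash elm hop rye lime yew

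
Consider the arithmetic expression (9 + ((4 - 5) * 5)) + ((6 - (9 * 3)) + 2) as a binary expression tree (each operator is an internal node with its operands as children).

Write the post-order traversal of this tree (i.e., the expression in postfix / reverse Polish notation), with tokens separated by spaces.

9 4 5 - 5 * + 6 9 3 * - 2 + +

Post-order on an expression tree gives postfix notation: for each operator, emit left operand, right operand, then the operator.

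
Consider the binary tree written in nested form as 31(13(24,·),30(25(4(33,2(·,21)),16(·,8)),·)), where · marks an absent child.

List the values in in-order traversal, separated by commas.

24, 13, 31, 33, 4, 2, 21, 25, 16, 8, 30

In-order visits the left subtree, then the node, then the right subtree.
At 31: go left to 13.
  At 13: go left to 24.
    24 is a leaf — visit 24.
  Visit 13.
  At 13: no right child.
Visit 31.
At 31: go right to 30.
  At 30: go left to 25.
    At 25: go left to 4.
      At 4: go left to 33.
        33 is a leaf — visit 33.
      Visit 4.
      At 4: go right to 2.
        At 2: no left child.
        Visit 2.
        At 2: go right to 21.
          21 is a leaf — visit 21.
    Visit 25.
    At 25: go right to 16.
      At 16: no left child.
      Visit 16.
      At 16: go right to 8.
        8 is a leaf — visit 8.
  Visit 30.
  At 30: no right child.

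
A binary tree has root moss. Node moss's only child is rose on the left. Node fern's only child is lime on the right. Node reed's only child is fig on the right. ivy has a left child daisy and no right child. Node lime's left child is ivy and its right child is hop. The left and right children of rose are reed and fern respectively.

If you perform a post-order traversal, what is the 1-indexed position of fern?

Post-order visits the left subtree, then the right subtree, then the node.
At moss: go left to rose.
  At rose: go left to reed.
    At reed: no left child.
    At reed: go right to fig.
      fig is a leaf — visit fig.
    Visit reed.
  At rose: go right to fern.
    At fern: no left child.
    At fern: go right to lime.
      At lime: go left to ivy.
        At ivy: go left to daisy.
          daisy is a leaf — visit daisy.
        At ivy: no right child.
        Visit ivy.
      At lime: go right to hop.
        hop is a leaf — visit hop.
      Visit lime.
    Visit fern.
  Visit rose.
At moss: no right child.
Visit moss.
Full post-order sequence: fig, reed, daisy, ivy, hop, lime, fern, rose, moss.

7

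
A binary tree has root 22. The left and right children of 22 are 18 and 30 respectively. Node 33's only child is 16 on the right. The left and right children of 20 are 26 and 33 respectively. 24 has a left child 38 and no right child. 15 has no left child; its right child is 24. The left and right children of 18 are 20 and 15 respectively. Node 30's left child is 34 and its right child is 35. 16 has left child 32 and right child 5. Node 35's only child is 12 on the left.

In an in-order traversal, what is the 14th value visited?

12

In-order visits the left subtree, then the node, then the right subtree.
At 22: go left to 18.
  At 18: go left to 20.
    At 20: go left to 26.
      26 is a leaf — visit 26.
    Visit 20.
    At 20: go right to 33.
      At 33: no left child.
      Visit 33.
      At 33: go right to 16.
        At 16: go left to 32.
          32 is a leaf — visit 32.
        Visit 16.
        At 16: go right to 5.
          5 is a leaf — visit 5.
  Visit 18.
  At 18: go right to 15.
    At 15: no left child.
    Visit 15.
    At 15: go right to 24.
      At 24: go left to 38.
        38 is a leaf — visit 38.
      Visit 24.
      At 24: no right child.
Visit 22.
At 22: go right to 30.
  At 30: go left to 34.
    34 is a leaf — visit 34.
  Visit 30.
  At 30: go right to 35.
    At 35: go left to 12.
      12 is a leaf — visit 12.
    Visit 35.
    At 35: no right child.
Full in-order sequence: 26, 20, 33, 32, 16, 5, 18, 15, 38, 24, 22, 34, 30, 12, 35.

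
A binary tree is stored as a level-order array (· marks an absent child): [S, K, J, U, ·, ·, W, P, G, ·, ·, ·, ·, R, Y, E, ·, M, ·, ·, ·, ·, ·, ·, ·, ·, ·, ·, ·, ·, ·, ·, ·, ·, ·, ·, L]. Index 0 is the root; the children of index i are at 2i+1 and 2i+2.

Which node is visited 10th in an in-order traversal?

In-order visits the left subtree, then the node, then the right subtree.
At S: go left to K.
  At K: go left to U.
    At U: go left to P.
      At P: go left to E.
        E is a leaf — visit E.
      Visit P.
      At P: no right child.
    Visit U.
    At U: go right to G.
      At G: go left to M.
        At M: no left child.
        Visit M.
        At M: go right to L.
          L is a leaf — visit L.
      Visit G.
      At G: no right child.
  Visit K.
  At K: no right child.
Visit S.
At S: go right to J.
  At J: no left child.
  Visit J.
  At J: go right to W.
    At W: go left to R.
      R is a leaf — visit R.
    Visit W.
    At W: go right to Y.
      Y is a leaf — visit Y.
Full in-order sequence: E, P, U, M, L, G, K, S, J, R, W, Y.

R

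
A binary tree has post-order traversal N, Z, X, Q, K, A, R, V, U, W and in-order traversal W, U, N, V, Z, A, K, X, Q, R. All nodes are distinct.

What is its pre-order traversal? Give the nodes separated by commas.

W, U, V, N, R, A, Z, K, Q, X

The last element of post-order is the root; it splits in-order into left and right subtrees.
Root W: left subtree has 0 nodes { }, right has 9 {U, N, V, Z, A, K, X, Q, R}.
  Root U: left subtree has 0 nodes { }, right has 8 {N, V, Z, A, K, X, Q, R}.
    Root V: left subtree has 1 node {N}, right has 6 {Z, A, K, X, Q, R}.
      Root R: left subtree has 5 nodes {Z, A, K, X, Q}, right has 0 { }.
        Root A: left subtree has 1 node {Z}, right has 3 {K, X, Q}.
          Root K: left subtree has 0 nodes { }, right has 2 {X, Q}.
            Root Q: left subtree has 1 node {X}, right has 0 { }.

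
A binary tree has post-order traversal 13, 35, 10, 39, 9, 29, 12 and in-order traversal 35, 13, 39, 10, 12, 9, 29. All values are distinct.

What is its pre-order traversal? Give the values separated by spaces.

The last element of post-order is the root; it splits in-order into left and right subtrees.
Root 12: left subtree has 4 nodes {35, 13, 39, 10}, right has 2 {9, 29}.
  Root 39: left subtree has 2 nodes {35, 13}, right has 1 {10}.
    Root 35: left subtree has 0 nodes { }, right has 1 {13}.
  Root 29: left subtree has 1 node {9}, right has 0 { }.

12 39 35 13 10 29 9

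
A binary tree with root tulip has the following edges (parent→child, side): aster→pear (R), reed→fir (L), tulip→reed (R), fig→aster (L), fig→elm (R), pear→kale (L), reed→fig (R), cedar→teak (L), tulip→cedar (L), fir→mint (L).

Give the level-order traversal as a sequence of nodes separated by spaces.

tulip cedar reed teak fir fig mint aster elm pear kale

Level-order visits nodes level by level from the root, left to right within each level.
Level 0: tulip
Level 1: cedar, reed
Level 2: teak, fir, fig
Level 3: mint, aster, elm
Level 4: pear
Level 5: kale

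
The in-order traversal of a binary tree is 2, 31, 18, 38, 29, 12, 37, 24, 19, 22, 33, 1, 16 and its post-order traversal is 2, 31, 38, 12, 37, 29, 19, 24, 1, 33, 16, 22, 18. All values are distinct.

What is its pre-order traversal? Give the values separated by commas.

The last element of post-order is the root; it splits in-order into left and right subtrees.
Root 18: left subtree has 2 nodes {2, 31}, right has 10 {38, 29, 12, 37, 24, 19, 22, 33, 1, 16}.
  Root 31: left subtree has 1 node {2}, right has 0 { }.
  Root 22: left subtree has 6 nodes {38, 29, 12, 37, 24, 19}, right has 3 {33, 1, 16}.
    Root 24: left subtree has 4 nodes {38, 29, 12, 37}, right has 1 {19}.
      Root 29: left subtree has 1 node {38}, right has 2 {12, 37}.
        Root 37: left subtree has 1 node {12}, right has 0 { }.
    Root 16: left subtree has 2 nodes {33, 1}, right has 0 { }.
      Root 33: left subtree has 0 nodes { }, right has 1 {1}.

18, 31, 2, 22, 24, 29, 38, 37, 12, 19, 16, 33, 1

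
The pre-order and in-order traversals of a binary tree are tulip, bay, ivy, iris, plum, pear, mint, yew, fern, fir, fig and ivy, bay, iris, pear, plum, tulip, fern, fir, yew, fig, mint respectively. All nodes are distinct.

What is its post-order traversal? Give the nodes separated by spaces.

ivy pear plum iris bay fir fern fig yew mint tulip

The first element of pre-order is the root; it splits in-order into left and right subtrees.
Root tulip: left subtree has 5 nodes {ivy, bay, iris, pear, plum}, right has 5 {fern, fir, yew, fig, mint}.
  Root bay: left subtree has 1 node {ivy}, right has 3 {iris, pear, plum}.
    Root iris: left subtree has 0 nodes { }, right has 2 {pear, plum}.
      Root plum: left subtree has 1 node {pear}, right has 0 { }.
  Root mint: left subtree has 4 nodes {fern, fir, yew, fig}, right has 0 { }.
    Root yew: left subtree has 2 nodes {fern, fir}, right has 1 {fig}.
      Root fern: left subtree has 0 nodes { }, right has 1 {fir}.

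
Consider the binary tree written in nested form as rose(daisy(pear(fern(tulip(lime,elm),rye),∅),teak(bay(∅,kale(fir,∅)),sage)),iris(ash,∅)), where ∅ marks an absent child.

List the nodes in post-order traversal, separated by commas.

lime, elm, tulip, rye, fern, pear, fir, kale, bay, sage, teak, daisy, ash, iris, rose

Post-order visits the left subtree, then the right subtree, then the node.
At rose: go left to daisy.
  At daisy: go left to pear.
    At pear: go left to fern.
      At fern: go left to tulip.
        At tulip: go left to lime.
          lime is a leaf — visit lime.
        At tulip: go right to elm.
          elm is a leaf — visit elm.
        Visit tulip.
      At fern: go right to rye.
        rye is a leaf — visit rye.
      Visit fern.
    At pear: no right child.
    Visit pear.
  At daisy: go right to teak.
    At teak: go left to bay.
      At bay: no left child.
      At bay: go right to kale.
        At kale: go left to fir.
          fir is a leaf — visit fir.
        At kale: no right child.
        Visit kale.
      Visit bay.
    At teak: go right to sage.
      sage is a leaf — visit sage.
    Visit teak.
  Visit daisy.
At rose: go right to iris.
  At iris: go left to ash.
    ash is a leaf — visit ash.
  At iris: no right child.
  Visit iris.
Visit rose.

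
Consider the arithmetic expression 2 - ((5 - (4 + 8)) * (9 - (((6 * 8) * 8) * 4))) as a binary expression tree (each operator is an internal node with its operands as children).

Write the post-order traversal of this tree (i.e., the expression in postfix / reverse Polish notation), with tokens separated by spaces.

2 5 4 8 + - 9 6 8 * 8 * 4 * - * -

Post-order on an expression tree gives postfix notation: for each operator, emit left operand, right operand, then the operator.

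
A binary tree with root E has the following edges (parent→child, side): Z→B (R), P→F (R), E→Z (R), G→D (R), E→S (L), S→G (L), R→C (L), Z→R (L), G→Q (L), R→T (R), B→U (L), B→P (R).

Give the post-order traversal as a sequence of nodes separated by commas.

Post-order visits the left subtree, then the right subtree, then the node.
At E: go left to S.
  At S: go left to G.
    At G: go left to Q.
      Q is a leaf — visit Q.
    At G: go right to D.
      D is a leaf — visit D.
    Visit G.
  At S: no right child.
  Visit S.
At E: go right to Z.
  At Z: go left to R.
    At R: go left to C.
      C is a leaf — visit C.
    At R: go right to T.
      T is a leaf — visit T.
    Visit R.
  At Z: go right to B.
    At B: go left to U.
      U is a leaf — visit U.
    At B: go right to P.
      At P: no left child.
      At P: go right to F.
        F is a leaf — visit F.
      Visit P.
    Visit B.
  Visit Z.
Visit E.

Q, D, G, S, C, T, R, U, F, P, B, Z, E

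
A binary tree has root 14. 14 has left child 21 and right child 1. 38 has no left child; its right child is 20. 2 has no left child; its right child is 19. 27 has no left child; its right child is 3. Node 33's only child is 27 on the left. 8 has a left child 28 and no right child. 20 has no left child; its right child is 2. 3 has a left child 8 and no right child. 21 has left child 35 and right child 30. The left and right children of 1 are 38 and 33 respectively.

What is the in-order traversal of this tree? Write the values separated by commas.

In-order visits the left subtree, then the node, then the right subtree.
At 14: go left to 21.
  At 21: go left to 35.
    35 is a leaf — visit 35.
  Visit 21.
  At 21: go right to 30.
    30 is a leaf — visit 30.
Visit 14.
At 14: go right to 1.
  At 1: go left to 38.
    At 38: no left child.
    Visit 38.
    At 38: go right to 20.
      At 20: no left child.
      Visit 20.
      At 20: go right to 2.
        At 2: no left child.
        Visit 2.
        At 2: go right to 19.
          19 is a leaf — visit 19.
  Visit 1.
  At 1: go right to 33.
    At 33: go left to 27.
      At 27: no left child.
      Visit 27.
      At 27: go right to 3.
        At 3: go left to 8.
          At 8: go left to 28.
            28 is a leaf — visit 28.
          Visit 8.
          At 8: no right child.
        Visit 3.
        At 3: no right child.
    Visit 33.
    At 33: no right child.

35, 21, 30, 14, 38, 20, 2, 19, 1, 27, 28, 8, 3, 33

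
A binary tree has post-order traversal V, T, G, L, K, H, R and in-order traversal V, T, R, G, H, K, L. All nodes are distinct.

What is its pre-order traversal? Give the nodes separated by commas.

R, T, V, H, G, K, L

The last element of post-order is the root; it splits in-order into left and right subtrees.
Root R: left subtree has 2 nodes {V, T}, right has 4 {G, H, K, L}.
  Root T: left subtree has 1 node {V}, right has 0 { }.
  Root H: left subtree has 1 node {G}, right has 2 {K, L}.
    Root K: left subtree has 0 nodes { }, right has 1 {L}.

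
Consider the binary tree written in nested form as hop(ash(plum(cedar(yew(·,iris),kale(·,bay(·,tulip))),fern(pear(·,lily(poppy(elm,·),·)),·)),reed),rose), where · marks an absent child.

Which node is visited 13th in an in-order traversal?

ash

In-order visits the left subtree, then the node, then the right subtree.
At hop: go left to ash.
  At ash: go left to plum.
    At plum: go left to cedar.
      At cedar: go left to yew.
        At yew: no left child.
        Visit yew.
        At yew: go right to iris.
          iris is a leaf — visit iris.
      Visit cedar.
      At cedar: go right to kale.
        At kale: no left child.
        Visit kale.
        At kale: go right to bay.
          At bay: no left child.
          Visit bay.
          At bay: go right to tulip.
            tulip is a leaf — visit tulip.
    Visit plum.
    At plum: go right to fern.
      At fern: go left to pear.
        At pear: no left child.
        Visit pear.
        At pear: go right to lily.
          At lily: go left to poppy.
            At poppy: go left to elm.
              elm is a leaf — visit elm.
            Visit poppy.
            At poppy: no right child.
          Visit lily.
          At lily: no right child.
      Visit fern.
      At fern: no right child.
  Visit ash.
  At ash: go right to reed.
    reed is a leaf — visit reed.
Visit hop.
At hop: go right to rose.
  rose is a leaf — visit rose.
Full in-order sequence: yew, iris, cedar, kale, bay, tulip, plum, pear, elm, poppy, lily, fern, ash, reed, hop, rose.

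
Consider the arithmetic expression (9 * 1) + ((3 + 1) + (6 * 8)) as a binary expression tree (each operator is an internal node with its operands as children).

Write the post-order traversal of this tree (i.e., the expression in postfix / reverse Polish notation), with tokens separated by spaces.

Post-order on an expression tree gives postfix notation: for each operator, emit left operand, right operand, then the operator.

9 1 * 3 1 + 6 8 * + +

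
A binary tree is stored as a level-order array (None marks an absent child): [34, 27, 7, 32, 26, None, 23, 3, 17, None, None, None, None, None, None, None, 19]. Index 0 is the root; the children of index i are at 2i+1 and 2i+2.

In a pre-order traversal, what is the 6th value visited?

Pre-order visits the node, then its left subtree, then its right subtree.
Visit 34.
At 34: go left to 27.
  Visit 27.
  At 27: go left to 32.
    Visit 32.
    At 32: go left to 3.
      Visit 3.
      At 3: no left child.
      At 3: go right to 19.
        19 is a leaf — visit 19.
    At 32: go right to 17.
      17 is a leaf — visit 17.
  At 27: go right to 26.
    26 is a leaf — visit 26.
At 34: go right to 7.
  Visit 7.
  At 7: no left child.
  At 7: go right to 23.
    23 is a leaf — visit 23.
Full pre-order sequence: 34, 27, 32, 3, 19, 17, 26, 7, 23.

17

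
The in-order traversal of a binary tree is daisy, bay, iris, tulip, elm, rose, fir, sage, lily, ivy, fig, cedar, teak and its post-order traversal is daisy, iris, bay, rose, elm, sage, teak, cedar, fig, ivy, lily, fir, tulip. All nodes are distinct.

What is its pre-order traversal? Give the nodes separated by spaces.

tulip bay daisy iris fir elm rose lily sage ivy fig cedar teak

The last element of post-order is the root; it splits in-order into left and right subtrees.
Root tulip: left subtree has 3 nodes {daisy, bay, iris}, right has 9 {elm, rose, fir, sage, lily, ivy, fig, cedar, teak}.
  Root bay: left subtree has 1 node {daisy}, right has 1 {iris}.
  Root fir: left subtree has 2 nodes {elm, rose}, right has 6 {sage, lily, ivy, fig, cedar, teak}.
    Root elm: left subtree has 0 nodes { }, right has 1 {rose}.
    Root lily: left subtree has 1 node {sage}, right has 4 {ivy, fig, cedar, teak}.
      Root ivy: left subtree has 0 nodes { }, right has 3 {fig, cedar, teak}.
        Root fig: left subtree has 0 nodes { }, right has 2 {cedar, teak}.
          Root cedar: left subtree has 0 nodes { }, right has 1 {teak}.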